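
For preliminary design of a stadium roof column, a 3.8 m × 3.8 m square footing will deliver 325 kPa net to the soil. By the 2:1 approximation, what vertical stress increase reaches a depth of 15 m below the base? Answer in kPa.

Δσ_z ≈ 13.3 kPa

By the 2:1 method the load spreads at 1 horizontal : 2 vertical, so at depth z the loaded area has grown by z in each plan dimension:
Δσ = qBL/((B+z)(L+z)) = 325×3.8×3.8/((3.8+15)(3.8+15)) = 13.278 kPa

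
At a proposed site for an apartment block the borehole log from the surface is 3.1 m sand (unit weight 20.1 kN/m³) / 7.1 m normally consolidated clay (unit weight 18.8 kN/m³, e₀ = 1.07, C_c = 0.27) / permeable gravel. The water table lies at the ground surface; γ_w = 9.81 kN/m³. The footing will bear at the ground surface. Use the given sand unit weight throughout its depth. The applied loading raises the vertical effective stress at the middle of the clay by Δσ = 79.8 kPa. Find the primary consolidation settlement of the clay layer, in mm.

S_c ≈ 326 mm

Mid-depth of clay below the ground surface: z = 3.1 + 7.1/2 = 6.65 m.
Total vertical stress at mid-clay: σ_v = 20.1×3.1 + 18.8×3.55 = 129.05 kPa.
Pore pressure: u = 9.81×(6.65 − 0) = 65.237 kPa.
Initial effective stress: σ'_0 = σ_v − u = 129.05 − 65.237 = 63.813 kPa.
Final effective stress: σ'_f = σ'_0 + Δσ = 63.813 + 79.8 = 143.61 kPa.
Normally consolidated clay, so the full stress increment lies on the virgin compression line:
S_c = C_c·H/(1+e₀)·log₁₀(σ'_f/σ'_0) = 0.27×7.1/(1+1.07)×log₁₀(143.61/63.813)
    = 0.92609 × 0.35228 = 0.3262 m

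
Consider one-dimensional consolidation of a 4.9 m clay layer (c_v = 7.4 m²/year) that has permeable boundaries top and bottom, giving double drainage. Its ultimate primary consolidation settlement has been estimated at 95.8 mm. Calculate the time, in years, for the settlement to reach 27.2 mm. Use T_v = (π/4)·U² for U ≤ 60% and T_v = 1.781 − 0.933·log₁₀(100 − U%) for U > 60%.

Drainage path length: H_d = H/2 = 2.45 m (double drainage).
U = S(t)/S_ult = 27.2/95.8 = 0.2839.
U ≤ 60%: T_v = (π/4)·U² = (π/4)×0.28392² = 0.063314.
t = T_v·H_d²/c_v = 0.063314×2.45²/7.4 = 0.05136 years.

t ≈ 0.0514 years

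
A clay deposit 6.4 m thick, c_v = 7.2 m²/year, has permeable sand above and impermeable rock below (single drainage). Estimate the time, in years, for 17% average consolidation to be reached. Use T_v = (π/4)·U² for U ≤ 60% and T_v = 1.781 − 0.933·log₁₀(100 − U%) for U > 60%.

Drainage path length: H_d = H = 6.4 m (single drainage).
U ≤ 60%: T_v = (π/4)·U² = (π/4)×0.17² = 0.022698.
t = T_v·H_d²/c_v = 0.022698×6.4²/7.2 = 0.1291 years.

t ≈ 0.129 years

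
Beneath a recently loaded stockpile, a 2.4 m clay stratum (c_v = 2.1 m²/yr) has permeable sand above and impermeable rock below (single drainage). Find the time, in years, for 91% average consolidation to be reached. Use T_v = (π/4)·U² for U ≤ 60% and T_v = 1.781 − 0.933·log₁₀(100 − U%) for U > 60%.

t ≈ 2.44 years

Drainage path length: H_d = H = 2.4 m (single drainage).
U > 60%: T_v = 1.781 − 0.933·log₁₀(100 − 91) = 0.89069.
t = T_v·H_d²/c_v = 0.89069×2.4²/2.1 = 2.443 years.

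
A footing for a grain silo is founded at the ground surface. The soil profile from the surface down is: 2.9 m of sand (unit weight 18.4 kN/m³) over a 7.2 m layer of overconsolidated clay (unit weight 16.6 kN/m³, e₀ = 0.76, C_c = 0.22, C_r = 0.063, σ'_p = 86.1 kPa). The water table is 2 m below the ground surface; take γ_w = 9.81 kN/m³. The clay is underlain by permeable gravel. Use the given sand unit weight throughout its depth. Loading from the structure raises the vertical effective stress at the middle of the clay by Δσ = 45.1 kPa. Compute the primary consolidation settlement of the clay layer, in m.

Mid-depth of clay below the ground surface: z = 2.9 + 7.2/2 = 6.5 m.
Total vertical stress at mid-clay: σ_v = 18.4×2.9 + 16.6×3.6 = 113.12 kPa.
Pore pressure: u = 9.81×(6.5 − 2) = 44.145 kPa.
Initial effective stress: σ'_0 = σ_v − u = 113.12 − 44.145 = 68.975 kPa.
Final effective stress: σ'_f = 68.975 + 45.1 = 114.07 kPa.
σ'_f = 114.07 > σ'_p = 86.1 kPa, so the stress path crosses the preconsolidation pressure — recompression up to σ'_p, then virgin compression beyond:
S_c = H/(1+e₀)·[C_r·log₁₀(σ'_p/σ'_0) + C_c·log₁₀(σ'_f/σ'_p)]
    = 7.2/1.76 × [0.063×log₁₀(86.1/68.975) + 0.22×log₁₀(114.07/86.1)]
    = 4.0909 × [0.0060676 + 0.026877] = 0.1348 m

S_c ≈ 0.135 m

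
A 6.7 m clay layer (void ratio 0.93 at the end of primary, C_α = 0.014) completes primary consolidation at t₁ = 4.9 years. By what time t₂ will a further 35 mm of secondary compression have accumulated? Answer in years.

S_s = C_α·H/(1+e_p)·log₁₀(t₂/t₁) ⇒ log₁₀(t₂/t₁) = S_s·(1+e_p)/(C_α·H).
log₁₀(t₂/t₁) = 0.035 × (1+0.93) / (0.014×6.7) = 0.7201
t₂ = t₁ × 10^0.7201 = 4.9 × 5.25 = 25.72 years

t₂ ≈ 25.7 years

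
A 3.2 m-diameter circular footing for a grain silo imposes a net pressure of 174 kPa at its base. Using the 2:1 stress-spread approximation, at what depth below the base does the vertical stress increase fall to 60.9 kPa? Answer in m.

2:1 spreading — at depth z the loaded area has grown by z in each plan dimension:
qD²/(D+z)² = Δσ_z ⇒ z = D(√(q/Δσ_z) − 1) = 3.2×(√(174/60.9) − 1) = 2.209 m

z ≈ 2.21 m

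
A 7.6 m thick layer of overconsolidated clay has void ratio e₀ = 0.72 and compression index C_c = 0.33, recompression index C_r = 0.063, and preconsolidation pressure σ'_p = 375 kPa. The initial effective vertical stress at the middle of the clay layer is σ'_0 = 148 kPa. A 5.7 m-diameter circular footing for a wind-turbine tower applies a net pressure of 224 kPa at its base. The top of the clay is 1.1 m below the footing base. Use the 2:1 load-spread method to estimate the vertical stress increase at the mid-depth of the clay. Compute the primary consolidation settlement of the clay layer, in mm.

Mid-depth of clay below the footing base: z = 1.1 + 7.6/2 = 4.9 m.
Stress increase at mid-clay by the 2:1 spreading method:
Δσ ≈ qD²/(D+z)² = 224×5.7²/(5.7+4.9)² = 64.772 kPa
Final effective stress: σ'_f = 148 + 64.772 = 212.77 kPa.
σ'_f = 212.77 ≤ σ'_p = 375 kPa, so the clay remains overconsolidated and only the recompression index applies:
S_c = C_r·H/(1+e₀)·log₁₀(σ'_f/σ'_0) = 0.063×7.6/1.72×log₁₀(212.77/148)
    = 0.27837 × 0.15765 = 0.04389 m

S_c ≈ 43.9 mm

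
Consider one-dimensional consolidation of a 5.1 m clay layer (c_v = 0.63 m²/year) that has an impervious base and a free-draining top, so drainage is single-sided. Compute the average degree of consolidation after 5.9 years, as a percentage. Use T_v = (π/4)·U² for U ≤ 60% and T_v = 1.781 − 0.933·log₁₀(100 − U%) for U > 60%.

Drainage path length: H_d = H = 5.1 m (single drainage).
T_v = c_v·t/H_d² = 0.63×5.9/5.1² = 0.14291.
T_v = 0.14291 corresponds to the U ≤ 60% branch:
U = √(4T_v/π) = 0.4266

U ≈ 42.7 %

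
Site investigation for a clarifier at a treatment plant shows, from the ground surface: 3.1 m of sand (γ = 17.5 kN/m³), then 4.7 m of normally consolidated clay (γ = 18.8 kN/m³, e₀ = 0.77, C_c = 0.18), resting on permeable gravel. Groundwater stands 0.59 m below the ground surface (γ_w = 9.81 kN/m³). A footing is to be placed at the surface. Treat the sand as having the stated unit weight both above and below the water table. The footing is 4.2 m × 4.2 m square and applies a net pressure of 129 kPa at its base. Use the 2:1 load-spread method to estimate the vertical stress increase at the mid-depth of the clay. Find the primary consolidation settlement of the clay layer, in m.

S_c ≈ 0.0816 m

Mid-depth of clay below the ground surface: z = 3.1 + 4.7/2 = 5.45 m.
Total vertical stress at mid-clay: σ_v = 17.5×3.1 + 18.8×2.35 = 98.43 kPa.
Pore pressure: u = 9.81×(5.45 − 0.59) = 47.677 kPa.
Initial effective stress: σ'_0 = σ_v − u = 98.43 − 47.677 = 50.753 kPa.
Stress increase at mid-clay by the 2:1 spreading method:
Δσ = qBL/((B+z)(L+z)) = 129×4.2×4.2/((4.2+5.45)(4.2+5.45)) = 24.436 kPa
Final effective stress: σ'_f = σ'_0 + Δσ = 50.753 + 24.436 = 75.189 kPa.
Normally consolidated clay, so the full stress increment lies on the virgin compression line:
S_c = C_c·H/(1+e₀)·log₁₀(σ'_f/σ'_0) = 0.18×4.7/(1+0.77)×log₁₀(75.189/50.753)
    = 0.47797 × 0.17069 = 0.08158 m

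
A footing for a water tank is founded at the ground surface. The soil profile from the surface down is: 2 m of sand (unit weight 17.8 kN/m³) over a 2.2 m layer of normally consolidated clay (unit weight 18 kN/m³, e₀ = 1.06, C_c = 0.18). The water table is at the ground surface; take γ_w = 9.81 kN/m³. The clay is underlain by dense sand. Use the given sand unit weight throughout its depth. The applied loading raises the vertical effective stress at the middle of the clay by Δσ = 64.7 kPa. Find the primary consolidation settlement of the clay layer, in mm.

S_c ≈ 107 mm

Mid-depth of clay below the ground surface: z = 2 + 2.2/2 = 3.1 m.
Total vertical stress at mid-clay: σ_v = 17.8×2 + 18×1.1 = 55.4 kPa.
Pore pressure: u = 9.81×(3.1 − 0) = 30.411 kPa.
Initial effective stress: σ'_0 = σ_v − u = 55.4 − 30.411 = 24.989 kPa.
Final effective stress: σ'_f = σ'_0 + Δσ = 24.989 + 64.7 = 89.689 kPa.
Normally consolidated clay, so the full stress increment lies on the virgin compression line:
S_c = C_c·H/(1+e₀)·log₁₀(σ'_f/σ'_0) = 0.18×2.2/(1+1.06)×log₁₀(89.689/24.989)
    = 0.19223 × 0.55499 = 0.1067 m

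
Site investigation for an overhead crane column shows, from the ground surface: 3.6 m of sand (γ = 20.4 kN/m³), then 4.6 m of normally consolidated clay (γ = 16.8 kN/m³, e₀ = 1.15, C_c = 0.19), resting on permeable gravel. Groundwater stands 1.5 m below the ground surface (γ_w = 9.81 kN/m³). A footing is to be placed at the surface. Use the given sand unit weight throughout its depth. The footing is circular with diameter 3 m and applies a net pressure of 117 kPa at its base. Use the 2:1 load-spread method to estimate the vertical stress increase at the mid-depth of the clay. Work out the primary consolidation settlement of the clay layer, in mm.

Mid-depth of clay below the ground surface: z = 3.6 + 4.6/2 = 5.9 m.
Total vertical stress at mid-clay: σ_v = 20.4×3.6 + 16.8×2.3 = 112.08 kPa.
Pore pressure: u = 9.81×(5.9 − 1.5) = 43.164 kPa.
Initial effective stress: σ'_0 = σ_v − u = 112.08 − 43.164 = 68.916 kPa.
Stress increase at mid-clay by the 2:1 spreading method:
Δσ ≈ qD²/(D+z)² = 117×3²/(3+5.9)² = 13.294 kPa
Final effective stress: σ'_f = σ'_0 + Δσ = 68.916 + 13.294 = 82.21 kPa.
Normally consolidated clay, so the full stress increment lies on the virgin compression line:
S_c = C_c·H/(1+e₀)·log₁₀(σ'_f/σ'_0) = 0.19×4.6/(1+1.15)×log₁₀(82.21/68.916)
    = 0.40651 × 0.076605 = 0.03114 m

S_c ≈ 31.1 mm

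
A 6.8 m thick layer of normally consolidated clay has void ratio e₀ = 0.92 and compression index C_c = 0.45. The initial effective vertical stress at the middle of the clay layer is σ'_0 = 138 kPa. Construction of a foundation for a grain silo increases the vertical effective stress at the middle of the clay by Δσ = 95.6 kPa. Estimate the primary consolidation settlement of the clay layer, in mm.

S_c ≈ 364 mm

Final effective stress: σ'_f = σ'_0 + Δσ = 138 + 95.6 = 233.6 kPa.
Normally consolidated clay, so the full stress increment lies on the virgin compression line:
S_c = C_c·H/(1+e₀)·log₁₀(σ'_f/σ'_0) = 0.45×6.8/(1+0.92)×log₁₀(233.6/138)
    = 1.5938 × 0.22859 = 0.3643 m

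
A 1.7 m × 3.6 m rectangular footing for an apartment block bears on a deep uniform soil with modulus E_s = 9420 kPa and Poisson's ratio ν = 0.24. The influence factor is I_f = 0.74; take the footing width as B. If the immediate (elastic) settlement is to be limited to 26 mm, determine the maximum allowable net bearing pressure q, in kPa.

q ≈ 207 kPa

S_e = q·B·(1−ν²)/E_s · I_f  ⇒  q = S_e·E_s / (B·(1−ν²)·I_f).
q = 0.026 × 9420 / (1.7 × 0.9424 × 0.74) = 206.6 kPa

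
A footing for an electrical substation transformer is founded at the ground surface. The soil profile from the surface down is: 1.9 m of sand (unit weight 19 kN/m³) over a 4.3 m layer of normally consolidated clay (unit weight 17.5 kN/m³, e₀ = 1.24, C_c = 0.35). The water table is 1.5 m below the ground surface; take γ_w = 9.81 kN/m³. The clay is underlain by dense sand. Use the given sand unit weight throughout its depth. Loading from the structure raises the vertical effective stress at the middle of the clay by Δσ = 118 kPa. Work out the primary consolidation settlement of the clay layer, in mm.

S_c ≈ 359 mm

Mid-depth of clay below the ground surface: z = 1.9 + 4.3/2 = 4.05 m.
Total vertical stress at mid-clay: σ_v = 19×1.9 + 17.5×2.15 = 73.725 kPa.
Pore pressure: u = 9.81×(4.05 − 1.5) = 25.015 kPa.
Initial effective stress: σ'_0 = σ_v − u = 73.725 − 25.015 = 48.71 kPa.
Final effective stress: σ'_f = σ'_0 + Δσ = 48.71 + 118 = 166.71 kPa.
Normally consolidated clay, so the full stress increment lies on the virgin compression line:
S_c = C_c·H/(1+e₀)·log₁₀(σ'_f/σ'_0) = 0.35×4.3/(1+1.24)×log₁₀(166.71/48.71)
    = 0.67187 × 0.53434 = 0.359 m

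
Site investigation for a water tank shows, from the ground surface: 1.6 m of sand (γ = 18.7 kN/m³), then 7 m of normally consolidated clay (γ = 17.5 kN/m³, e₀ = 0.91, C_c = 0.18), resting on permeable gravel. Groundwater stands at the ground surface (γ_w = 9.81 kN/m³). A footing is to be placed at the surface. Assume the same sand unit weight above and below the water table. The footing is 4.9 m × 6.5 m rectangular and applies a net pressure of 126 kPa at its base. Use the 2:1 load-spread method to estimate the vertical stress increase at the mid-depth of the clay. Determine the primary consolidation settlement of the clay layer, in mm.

S_c ≈ 175 mm

Mid-depth of clay below the ground surface: z = 1.6 + 7/2 = 5.1 m.
Total vertical stress at mid-clay: σ_v = 18.7×1.6 + 17.5×3.5 = 91.17 kPa.
Pore pressure: u = 9.81×(5.1 − 0) = 50.031 kPa.
Initial effective stress: σ'_0 = σ_v − u = 91.17 − 50.031 = 41.139 kPa.
Stress increase at mid-clay by the 2:1 spreading method:
Δσ = qBL/((B+z)(L+z)) = 126×4.9×6.5/((4.9+5.1)(6.5+5.1)) = 34.596 kPa
Final effective stress: σ'_f = σ'_0 + Δσ = 41.139 + 34.596 = 75.735 kPa.
Normally consolidated clay, so the full stress increment lies on the virgin compression line:
S_c = C_c·H/(1+e₀)·log₁₀(σ'_f/σ'_0) = 0.18×7/(1+0.91)×log₁₀(75.735/41.139)
    = 0.65969 × 0.26504 = 0.1748 m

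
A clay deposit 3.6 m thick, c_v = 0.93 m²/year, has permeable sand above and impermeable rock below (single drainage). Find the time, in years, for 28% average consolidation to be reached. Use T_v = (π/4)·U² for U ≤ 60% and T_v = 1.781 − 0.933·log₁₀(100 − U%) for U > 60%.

Drainage path length: H_d = H = 3.6 m (single drainage).
U ≤ 60%: T_v = (π/4)·U² = (π/4)×0.28² = 0.061575.
t = T_v·H_d²/c_v = 0.061575×3.6²/0.93 = 0.8581 years.

t ≈ 0.858 years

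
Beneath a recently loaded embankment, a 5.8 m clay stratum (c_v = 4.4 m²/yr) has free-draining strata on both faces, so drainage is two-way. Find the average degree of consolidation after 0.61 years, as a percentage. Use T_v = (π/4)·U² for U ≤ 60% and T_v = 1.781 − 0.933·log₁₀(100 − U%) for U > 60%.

Drainage path length: H_d = H/2 = 2.9 m (double drainage).
T_v = c_v·t/H_d² = 4.4×0.61/2.9² = 0.31914.
T_v = 0.31914 corresponds to the U > 60% branch:
U = 1 − 10^((1.781 − T_v)/0.933)/100 = 0.6312

U ≈ 63.1 %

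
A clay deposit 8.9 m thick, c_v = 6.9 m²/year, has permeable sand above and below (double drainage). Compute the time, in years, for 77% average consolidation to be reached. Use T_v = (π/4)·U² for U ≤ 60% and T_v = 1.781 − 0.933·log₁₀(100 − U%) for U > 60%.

t ≈ 1.47 years

Drainage path length: H_d = H/2 = 4.45 m (double drainage).
U > 60%: T_v = 1.781 − 0.933·log₁₀(100 − 77) = 0.51051.
t = T_v·H_d²/c_v = 0.51051×4.45²/6.9 = 1.465 years.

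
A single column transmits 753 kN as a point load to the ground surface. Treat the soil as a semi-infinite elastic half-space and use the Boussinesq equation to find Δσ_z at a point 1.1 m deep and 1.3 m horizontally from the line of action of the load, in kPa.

Boussinesq vertical stress below a point load on an elastic half-space:
Δσ_z = 3P/(2πz²) · [1 + (r/z)²]^(−5/2)
r/z = 1.3/1.1 = 1.1818; [1+(r/z)²]^(−5/2) = 0.11245.
Δσ_z = 3×753/(2π×1.1²) × 0.11245 = 297.13 × 0.11245 = 33.41 kPa

Δσ_z ≈ 33.4 kPa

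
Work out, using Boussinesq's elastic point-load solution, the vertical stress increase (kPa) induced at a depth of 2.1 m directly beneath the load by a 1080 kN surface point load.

Δσ_z ≈ 117 kPa

Boussinesq vertical stress below a point load on an elastic half-space:
Δσ_z = 3P/(2πz²) · [1 + (r/z)²]^(−5/2)
r/z = 0/2.1 = 0; [1+(r/z)²]^(−5/2) = 1.
Δσ_z = 3×1080/(2π×2.1²) × 1 = 116.93 × 1 = 116.9 kPa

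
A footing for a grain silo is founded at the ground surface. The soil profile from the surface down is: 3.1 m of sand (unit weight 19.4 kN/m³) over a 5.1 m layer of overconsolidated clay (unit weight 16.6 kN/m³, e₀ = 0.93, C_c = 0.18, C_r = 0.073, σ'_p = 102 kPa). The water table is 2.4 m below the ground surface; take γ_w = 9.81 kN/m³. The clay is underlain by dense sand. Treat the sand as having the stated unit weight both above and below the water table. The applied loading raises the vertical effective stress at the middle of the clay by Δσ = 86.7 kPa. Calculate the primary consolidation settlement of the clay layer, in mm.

Mid-depth of clay below the ground surface: z = 3.1 + 5.1/2 = 5.65 m.
Total vertical stress at mid-clay: σ_v = 19.4×3.1 + 16.6×2.55 = 102.47 kPa.
Pore pressure: u = 9.81×(5.65 − 2.4) = 31.883 kPa.
Initial effective stress: σ'_0 = σ_v − u = 102.47 − 31.883 = 70.587 kPa.
Final effective stress: σ'_f = 70.587 + 86.7 = 157.29 kPa.
σ'_f = 157.29 > σ'_p = 102 kPa, so the stress path crosses the preconsolidation pressure — recompression up to σ'_p, then virgin compression beyond:
S_c = H/(1+e₀)·[C_r·log₁₀(σ'_p/σ'_0) + C_c·log₁₀(σ'_f/σ'_p)]
    = 5.1/1.93 × [0.073×log₁₀(102/70.587) + 0.18×log₁₀(157.29/102)]
    = 2.6425 × [0.011671 + 0.033858] = 0.1203 m

S_c ≈ 120 mm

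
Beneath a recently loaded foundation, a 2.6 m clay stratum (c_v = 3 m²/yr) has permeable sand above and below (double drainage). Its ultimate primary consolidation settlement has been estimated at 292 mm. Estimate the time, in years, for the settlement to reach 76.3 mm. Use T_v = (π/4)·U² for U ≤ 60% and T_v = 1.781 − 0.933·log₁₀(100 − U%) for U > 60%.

t ≈ 0.0302 years

Drainage path length: H_d = H/2 = 1.3 m (double drainage).
U = S(t)/S_ult = 76.3/292 = 0.2613.
U ≤ 60%: T_v = (π/4)·U² = (π/4)×0.2613² = 0.053626.
t = T_v·H_d²/c_v = 0.053626×1.3²/3 = 0.03021 years.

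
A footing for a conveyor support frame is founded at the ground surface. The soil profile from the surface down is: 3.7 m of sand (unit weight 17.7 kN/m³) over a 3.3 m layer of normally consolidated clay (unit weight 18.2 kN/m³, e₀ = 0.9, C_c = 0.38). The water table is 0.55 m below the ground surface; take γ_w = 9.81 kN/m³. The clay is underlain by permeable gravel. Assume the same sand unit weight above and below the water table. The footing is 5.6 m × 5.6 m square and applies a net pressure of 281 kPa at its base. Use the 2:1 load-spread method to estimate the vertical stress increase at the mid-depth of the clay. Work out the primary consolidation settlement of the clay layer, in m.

Mid-depth of clay below the ground surface: z = 3.7 + 3.3/2 = 5.35 m.
Total vertical stress at mid-clay: σ_v = 17.7×3.7 + 18.2×1.65 = 95.52 kPa.
Pore pressure: u = 9.81×(5.35 − 0.55) = 47.088 kPa.
Initial effective stress: σ'_0 = σ_v − u = 95.52 − 47.088 = 48.432 kPa.
Stress increase at mid-clay by the 2:1 spreading method:
Δσ = qBL/((B+z)(L+z)) = 281×5.6×5.6/((5.6+5.35)(5.6+5.35)) = 73.494 kPa
Final effective stress: σ'_f = σ'_0 + Δσ = 48.432 + 73.494 = 121.93 kPa.
Normally consolidated clay, so the full stress increment lies on the virgin compression line:
S_c = C_c·H/(1+e₀)·log₁₀(σ'_f/σ'_0) = 0.38×3.3/(1+0.9)×log₁₀(121.93/48.432)
    = 0.66 × 0.40098 = 0.2646 m

S_c ≈ 0.265 m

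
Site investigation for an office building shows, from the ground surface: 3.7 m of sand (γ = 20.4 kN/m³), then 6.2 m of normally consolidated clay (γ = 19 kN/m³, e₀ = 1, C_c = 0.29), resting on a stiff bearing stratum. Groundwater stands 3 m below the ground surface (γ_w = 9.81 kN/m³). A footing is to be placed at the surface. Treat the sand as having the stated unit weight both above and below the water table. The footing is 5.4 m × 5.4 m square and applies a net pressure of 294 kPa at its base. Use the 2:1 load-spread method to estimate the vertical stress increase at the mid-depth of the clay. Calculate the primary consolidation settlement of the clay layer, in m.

Mid-depth of clay below the ground surface: z = 3.7 + 6.2/2 = 6.8 m.
Total vertical stress at mid-clay: σ_v = 20.4×3.7 + 19×3.1 = 134.38 kPa.
Pore pressure: u = 9.81×(6.8 − 3) = 37.278 kPa.
Initial effective stress: σ'_0 = σ_v − u = 134.38 − 37.278 = 97.102 kPa.
Stress increase at mid-clay by the 2:1 spreading method:
Δσ = qBL/((B+z)(L+z)) = 294×5.4×5.4/((5.4+6.8)(5.4+6.8)) = 57.599 kPa
Final effective stress: σ'_f = σ'_0 + Δσ = 97.102 + 57.599 = 154.7 kPa.
Normally consolidated clay, so the full stress increment lies on the virgin compression line:
S_c = C_c·H/(1+e₀)·log₁₀(σ'_f/σ'_0) = 0.29×6.2/(1+1)×log₁₀(154.7/97.102)
    = 0.899 × 0.20226 = 0.1818 m

S_c ≈ 0.182 m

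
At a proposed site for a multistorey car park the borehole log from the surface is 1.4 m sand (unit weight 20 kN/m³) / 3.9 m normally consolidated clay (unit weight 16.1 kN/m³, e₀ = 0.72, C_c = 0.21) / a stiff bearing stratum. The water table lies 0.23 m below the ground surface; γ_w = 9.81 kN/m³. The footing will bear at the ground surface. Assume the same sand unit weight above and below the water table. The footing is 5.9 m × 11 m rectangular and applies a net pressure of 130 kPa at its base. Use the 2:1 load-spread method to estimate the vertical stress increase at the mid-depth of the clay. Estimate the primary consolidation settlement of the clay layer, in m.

Mid-depth of clay below the ground surface: z = 1.4 + 3.9/2 = 3.35 m.
Total vertical stress at mid-clay: σ_v = 20×1.4 + 16.1×1.95 = 59.395 kPa.
Pore pressure: u = 9.81×(3.35 − 0.23) = 30.607 kPa.
Initial effective stress: σ'_0 = σ_v − u = 59.395 − 30.607 = 28.788 kPa.
Stress increase at mid-clay by the 2:1 spreading method:
Δσ = qBL/((B+z)(L+z)) = 130×5.9×11/((5.9+3.35)(11+3.35)) = 63.562 kPa
Final effective stress: σ'_f = σ'_0 + Δσ = 28.788 + 63.562 = 92.35 kPa.
Normally consolidated clay, so the full stress increment lies on the virgin compression line:
S_c = C_c·H/(1+e₀)·log₁₀(σ'_f/σ'_0) = 0.21×3.9/(1+0.72)×log₁₀(92.35/28.788)
    = 0.47616 × 0.50623 = 0.241 m

S_c ≈ 0.241 m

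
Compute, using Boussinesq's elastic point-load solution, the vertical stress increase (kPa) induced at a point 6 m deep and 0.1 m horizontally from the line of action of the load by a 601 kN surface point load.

Δσ_z ≈ 7.97 kPa

Boussinesq vertical stress below a point load on an elastic half-space:
Δσ_z = 3P/(2πz²) · [1 + (r/z)²]^(−5/2)
r/z = 0.1/6 = 0.016667; [1+(r/z)²]^(−5/2) = 0.99931.
Δσ_z = 3×601/(2π×6²) × 0.99931 = 7.971 × 0.99931 = 7.966 kPa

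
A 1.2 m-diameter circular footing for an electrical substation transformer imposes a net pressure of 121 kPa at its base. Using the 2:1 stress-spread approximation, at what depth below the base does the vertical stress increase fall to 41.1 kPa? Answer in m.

2:1 spreading — at depth z the loaded area has grown by z in each plan dimension:
qD²/(D+z)² = Δσ_z ⇒ z = D(√(q/Δσ_z) − 1) = 1.2×(√(121/41.1) − 1) = 0.859 m

z ≈ 0.859 m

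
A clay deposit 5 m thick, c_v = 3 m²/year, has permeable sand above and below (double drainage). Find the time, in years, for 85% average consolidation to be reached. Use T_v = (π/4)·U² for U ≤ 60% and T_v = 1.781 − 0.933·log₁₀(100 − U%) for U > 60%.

t ≈ 1.42 years

Drainage path length: H_d = H/2 = 2.5 m (double drainage).
U > 60%: T_v = 1.781 − 0.933·log₁₀(100 − 85) = 0.68371.
t = T_v·H_d²/c_v = 0.68371×2.5²/3 = 1.424 years.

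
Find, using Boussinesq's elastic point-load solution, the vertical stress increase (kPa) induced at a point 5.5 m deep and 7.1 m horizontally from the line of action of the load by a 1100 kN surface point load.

Δσ_z ≈ 1.5 kPa

Boussinesq vertical stress below a point load on an elastic half-space:
Δσ_z = 3P/(2πz²) · [1 + (r/z)²]^(−5/2)
r/z = 7.1/5.5 = 1.2909; [1+(r/z)²]^(−5/2) = 0.086133.
Δσ_z = 3×1100/(2π×5.5²) × 0.086133 = 17.362 × 0.086133 = 1.495 kPa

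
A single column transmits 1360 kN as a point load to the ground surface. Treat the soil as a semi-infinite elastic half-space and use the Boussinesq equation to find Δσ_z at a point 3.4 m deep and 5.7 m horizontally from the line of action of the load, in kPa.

Boussinesq vertical stress below a point load on an elastic half-space:
Δσ_z = 3P/(2πz²) · [1 + (r/z)²]^(−5/2)
r/z = 5.7/3.4 = 1.6765; [1+(r/z)²]^(−5/2) = 0.03528.
Δσ_z = 3×1360/(2π×3.4²) × 0.03528 = 56.172 × 0.03528 = 1.982 kPa

Δσ_z ≈ 1.98 kPa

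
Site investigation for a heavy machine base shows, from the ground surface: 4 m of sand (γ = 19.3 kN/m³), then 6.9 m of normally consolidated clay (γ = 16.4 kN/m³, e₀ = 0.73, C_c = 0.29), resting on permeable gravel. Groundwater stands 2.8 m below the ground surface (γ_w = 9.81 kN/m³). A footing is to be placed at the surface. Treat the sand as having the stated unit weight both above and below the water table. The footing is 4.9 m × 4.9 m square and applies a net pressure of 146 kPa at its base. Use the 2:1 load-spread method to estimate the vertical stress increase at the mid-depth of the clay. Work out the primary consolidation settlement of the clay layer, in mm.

Mid-depth of clay below the ground surface: z = 4 + 6.9/2 = 7.45 m.
Total vertical stress at mid-clay: σ_v = 19.3×4 + 16.4×3.45 = 133.78 kPa.
Pore pressure: u = 9.81×(7.45 − 2.8) = 45.617 kPa.
Initial effective stress: σ'_0 = σ_v − u = 133.78 − 45.617 = 88.163 kPa.
Stress increase at mid-clay by the 2:1 spreading method:
Δσ = qBL/((B+z)(L+z)) = 146×4.9×4.9/((4.9+7.45)(4.9+7.45)) = 22.983 kPa
Final effective stress: σ'_f = σ'_0 + Δσ = 88.163 + 22.983 = 111.15 kPa.
Normally consolidated clay, so the full stress increment lies on the virgin compression line:
S_c = C_c·H/(1+e₀)·log₁₀(σ'_f/σ'_0) = 0.29×6.9/(1+0.73)×log₁₀(111.15/88.163)
    = 1.1566 × 0.10062 = 0.1164 m

S_c ≈ 116 mm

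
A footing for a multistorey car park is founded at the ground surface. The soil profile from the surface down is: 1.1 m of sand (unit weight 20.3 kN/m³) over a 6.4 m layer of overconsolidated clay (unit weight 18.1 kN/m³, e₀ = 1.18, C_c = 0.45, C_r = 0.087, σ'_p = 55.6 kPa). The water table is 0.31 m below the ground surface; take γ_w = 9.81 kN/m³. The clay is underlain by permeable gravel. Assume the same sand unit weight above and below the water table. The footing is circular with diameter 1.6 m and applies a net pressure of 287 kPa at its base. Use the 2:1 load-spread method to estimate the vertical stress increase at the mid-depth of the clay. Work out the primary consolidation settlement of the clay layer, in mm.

Mid-depth of clay below the ground surface: z = 1.1 + 6.4/2 = 4.3 m.
Total vertical stress at mid-clay: σ_v = 20.3×1.1 + 18.1×3.2 = 80.25 kPa.
Pore pressure: u = 9.81×(4.3 − 0.31) = 39.142 kPa.
Initial effective stress: σ'_0 = σ_v − u = 80.25 − 39.142 = 41.108 kPa.
Stress increase at mid-clay by the 2:1 spreading method:
Δσ ≈ qD²/(D+z)² = 287×1.6²/(1.6+4.3)² = 21.107 kPa
Final effective stress: σ'_f = 41.108 + 21.107 = 62.215 kPa.
σ'_f = 62.215 > σ'_p = 55.6 kPa, so the stress path crosses the preconsolidation pressure — recompression up to σ'_p, then virgin compression beyond:
S_c = H/(1+e₀)·[C_r·log₁₀(σ'_p/σ'_0) + C_c·log₁₀(σ'_f/σ'_p)]
    = 6.4/2.18 × [0.087×log₁₀(55.6/41.108) + 0.45×log₁₀(62.215/55.6)]
    = 2.9358 × [0.01141 + 0.021969] = 0.09799 m

S_c ≈ 98 mm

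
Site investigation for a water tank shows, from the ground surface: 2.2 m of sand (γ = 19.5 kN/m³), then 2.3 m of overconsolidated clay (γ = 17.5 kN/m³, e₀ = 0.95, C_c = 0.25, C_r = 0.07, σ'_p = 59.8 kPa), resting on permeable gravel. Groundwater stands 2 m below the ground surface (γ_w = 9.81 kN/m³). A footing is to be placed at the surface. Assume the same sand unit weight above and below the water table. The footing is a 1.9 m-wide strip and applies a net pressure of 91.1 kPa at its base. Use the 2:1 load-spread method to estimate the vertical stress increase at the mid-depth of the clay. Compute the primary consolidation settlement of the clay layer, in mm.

Mid-depth of clay below the ground surface: z = 2.2 + 2.3/2 = 3.35 m.
Total vertical stress at mid-clay: σ_v = 19.5×2.2 + 17.5×1.15 = 63.025 kPa.
Pore pressure: u = 9.81×(3.35 − 2) = 13.244 kPa.
Initial effective stress: σ'_0 = σ_v − u = 63.025 − 13.244 = 49.781 kPa.
Stress increase at mid-clay by the 2:1 spreading method:
Δσ = qB/(B+z) = 91.1×1.9/(1.9+3.35) = 32.97 kPa
Final effective stress: σ'_f = 49.781 + 32.97 = 82.751 kPa.
σ'_f = 82.751 > σ'_p = 59.8 kPa, so the stress path crosses the preconsolidation pressure — recompression up to σ'_p, then virgin compression beyond:
S_c = H/(1+e₀)·[C_r·log₁₀(σ'_p/σ'_0) + C_c·log₁₀(σ'_f/σ'_p)]
    = 2.3/1.95 × [0.07×log₁₀(59.8/49.781) + 0.25×log₁₀(82.751/59.8)]
    = 1.1795 × [0.0055746 + 0.035268] = 0.04817 m

S_c ≈ 48.2 mm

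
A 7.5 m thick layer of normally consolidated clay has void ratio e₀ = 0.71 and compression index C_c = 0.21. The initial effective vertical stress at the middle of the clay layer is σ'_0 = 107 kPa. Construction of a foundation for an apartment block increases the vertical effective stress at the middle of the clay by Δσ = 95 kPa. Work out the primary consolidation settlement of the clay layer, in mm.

S_c ≈ 254 mm

Final effective stress: σ'_f = σ'_0 + Δσ = 107 + 95 = 202 kPa.
Normally consolidated clay, so the full stress increment lies on the virgin compression line:
S_c = C_c·H/(1+e₀)·log₁₀(σ'_f/σ'_0) = 0.21×7.5/(1+0.71)×log₁₀(202/107)
    = 0.92105 × 0.27597 = 0.2542 m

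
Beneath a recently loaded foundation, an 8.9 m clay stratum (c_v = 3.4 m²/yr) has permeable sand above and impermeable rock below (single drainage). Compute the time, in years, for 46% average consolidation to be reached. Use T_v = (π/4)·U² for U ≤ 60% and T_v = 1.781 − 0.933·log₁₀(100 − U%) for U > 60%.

t ≈ 3.87 years

Drainage path length: H_d = H = 8.9 m (single drainage).
U ≤ 60%: T_v = (π/4)·U² = (π/4)×0.46² = 0.16619.
t = T_v·H_d²/c_v = 0.16619×8.9²/3.4 = 3.872 years.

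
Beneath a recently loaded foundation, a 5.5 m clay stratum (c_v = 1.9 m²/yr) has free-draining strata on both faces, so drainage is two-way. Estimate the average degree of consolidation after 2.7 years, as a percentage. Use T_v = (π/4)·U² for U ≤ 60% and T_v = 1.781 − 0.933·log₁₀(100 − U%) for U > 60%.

Drainage path length: H_d = H/2 = 2.75 m (double drainage).
T_v = c_v·t/H_d² = 1.9×2.7/2.75² = 0.67835.
T_v = 0.67835 corresponds to the U > 60% branch:
U = 1 − 10^((1.781 − T_v)/0.933)/100 = 0.848

U ≈ 84.8 %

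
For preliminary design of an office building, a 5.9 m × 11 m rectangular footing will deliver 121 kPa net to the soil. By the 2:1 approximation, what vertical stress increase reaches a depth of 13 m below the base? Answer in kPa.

Δσ_z ≈ 17.3 kPa

By the 2:1 method the load spreads at 1 horizontal : 2 vertical, so at depth z the loaded area has grown by z in each plan dimension:
Δσ = qBL/((B+z)(L+z)) = 121×5.9×11/((5.9+13)(11+13)) = 17.312 kPa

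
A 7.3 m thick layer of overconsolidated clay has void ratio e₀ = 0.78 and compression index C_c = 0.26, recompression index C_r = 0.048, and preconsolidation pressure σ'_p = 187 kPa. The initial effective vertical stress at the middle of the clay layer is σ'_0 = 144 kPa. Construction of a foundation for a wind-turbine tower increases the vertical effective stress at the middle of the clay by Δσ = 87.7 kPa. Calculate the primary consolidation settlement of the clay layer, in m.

S_c ≈ 0.122 m

Final effective stress: σ'_f = 144 + 87.7 = 231.7 kPa.
σ'_f = 231.7 > σ'_p = 187 kPa, so the stress path crosses the preconsolidation pressure — recompression up to σ'_p, then virgin compression beyond:
S_c = H/(1+e₀)·[C_r·log₁₀(σ'_p/σ'_0) + C_c·log₁₀(σ'_f/σ'_p)]
    = 7.3/1.78 × [0.048×log₁₀(187/144) + 0.26×log₁₀(231.7/187)]
    = 4.1011 × [0.005447 + 0.024202] = 0.1216 m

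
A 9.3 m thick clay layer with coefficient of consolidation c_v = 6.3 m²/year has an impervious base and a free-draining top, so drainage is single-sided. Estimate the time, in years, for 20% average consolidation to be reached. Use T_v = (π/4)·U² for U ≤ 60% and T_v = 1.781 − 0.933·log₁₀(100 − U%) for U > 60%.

t ≈ 0.431 years

Drainage path length: H_d = H = 9.3 m (single drainage).
U ≤ 60%: T_v = (π/4)·U² = (π/4)×0.2² = 0.031416.
t = T_v·H_d²/c_v = 0.031416×9.3²/6.3 = 0.4313 years.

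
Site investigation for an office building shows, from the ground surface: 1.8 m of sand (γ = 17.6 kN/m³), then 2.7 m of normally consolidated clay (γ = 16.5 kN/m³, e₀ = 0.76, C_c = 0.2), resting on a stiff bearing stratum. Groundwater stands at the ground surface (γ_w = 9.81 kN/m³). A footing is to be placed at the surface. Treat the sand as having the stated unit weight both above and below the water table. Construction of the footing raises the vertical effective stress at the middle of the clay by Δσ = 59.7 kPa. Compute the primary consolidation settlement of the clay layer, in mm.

Mid-depth of clay below the ground surface: z = 1.8 + 2.7/2 = 3.15 m.
Total vertical stress at mid-clay: σ_v = 17.6×1.8 + 16.5×1.35 = 53.955 kPa.
Pore pressure: u = 9.81×(3.15 − 0) = 30.902 kPa.
Initial effective stress: σ'_0 = σ_v − u = 53.955 − 30.902 = 23.053 kPa.
Final effective stress: σ'_f = σ'_0 + Δσ = 23.053 + 59.7 = 82.753 kPa.
Normally consolidated clay, so the full stress increment lies on the virgin compression line:
S_c = C_c·H/(1+e₀)·log₁₀(σ'_f/σ'_0) = 0.2×2.7/(1+0.76)×log₁₀(82.753/23.053)
    = 0.30682 × 0.55506 = 0.1703 m

S_c ≈ 170 mm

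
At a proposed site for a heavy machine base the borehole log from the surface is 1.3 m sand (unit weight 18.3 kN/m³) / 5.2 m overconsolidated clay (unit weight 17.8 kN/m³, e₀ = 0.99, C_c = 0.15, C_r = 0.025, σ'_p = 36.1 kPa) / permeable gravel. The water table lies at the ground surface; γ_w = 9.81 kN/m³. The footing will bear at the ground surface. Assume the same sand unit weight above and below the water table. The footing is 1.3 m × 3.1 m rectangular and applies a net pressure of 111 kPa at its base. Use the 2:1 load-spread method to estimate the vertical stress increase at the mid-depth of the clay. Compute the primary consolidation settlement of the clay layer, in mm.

Mid-depth of clay below the ground surface: z = 1.3 + 5.2/2 = 3.9 m.
Total vertical stress at mid-clay: σ_v = 18.3×1.3 + 17.8×2.6 = 70.07 kPa.
Pore pressure: u = 9.81×(3.9 − 0) = 38.259 kPa.
Initial effective stress: σ'_0 = σ_v − u = 70.07 − 38.259 = 31.811 kPa.
Stress increase at mid-clay by the 2:1 spreading method:
Δσ = qBL/((B+z)(L+z)) = 111×1.3×3.1/((1.3+3.9)(3.1+3.9)) = 12.289 kPa
Final effective stress: σ'_f = 31.811 + 12.289 = 44.1 kPa.
σ'_f = 44.1 > σ'_p = 36.1 kPa, so the stress path crosses the preconsolidation pressure — recompression up to σ'_p, then virgin compression beyond:
S_c = H/(1+e₀)·[C_r·log₁₀(σ'_p/σ'_0) + C_c·log₁₀(σ'_f/σ'_p)]
    = 5.2/1.99 × [0.025×log₁₀(36.1/31.811) + 0.15×log₁₀(44.1/36.1)]
    = 2.6131 × [0.0013732 + 0.01304] = 0.03766 m

S_c ≈ 37.7 mm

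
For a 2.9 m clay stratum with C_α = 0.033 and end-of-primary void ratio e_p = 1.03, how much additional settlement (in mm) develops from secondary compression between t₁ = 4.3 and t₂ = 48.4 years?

Secondary compression: S_s = C_α·H/(1+e_p)·log₁₀(t₂/t₁)
S_s = 0.033×2.9/(1+1.03)×log₁₀(48.4/4.3)
    = 0.04714 × 1.051 = 0.04956 m

S_s ≈ 49.6 mm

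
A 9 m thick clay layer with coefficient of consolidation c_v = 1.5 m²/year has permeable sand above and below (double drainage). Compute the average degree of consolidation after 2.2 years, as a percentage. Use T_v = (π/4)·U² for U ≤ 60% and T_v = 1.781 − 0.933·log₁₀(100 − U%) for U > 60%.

Drainage path length: H_d = H/2 = 4.5 m (double drainage).
T_v = c_v·t/H_d² = 1.5×2.2/4.5² = 0.16296.
T_v = 0.16296 corresponds to the U ≤ 60% branch:
U = √(4T_v/π) = 0.4555

U ≈ 45.6 %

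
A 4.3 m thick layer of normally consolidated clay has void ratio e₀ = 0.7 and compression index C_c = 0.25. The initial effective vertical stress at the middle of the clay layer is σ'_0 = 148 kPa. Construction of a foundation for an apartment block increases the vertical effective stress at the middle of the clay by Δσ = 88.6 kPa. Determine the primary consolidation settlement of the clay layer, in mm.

S_c ≈ 129 mm

Final effective stress: σ'_f = σ'_0 + Δσ = 148 + 88.6 = 236.6 kPa.
Normally consolidated clay, so the full stress increment lies on the virgin compression line:
S_c = C_c·H/(1+e₀)·log₁₀(σ'_f/σ'_0) = 0.25×4.3/(1+0.7)×log₁₀(236.6/148)
    = 0.63235 × 0.20375 = 0.1288 m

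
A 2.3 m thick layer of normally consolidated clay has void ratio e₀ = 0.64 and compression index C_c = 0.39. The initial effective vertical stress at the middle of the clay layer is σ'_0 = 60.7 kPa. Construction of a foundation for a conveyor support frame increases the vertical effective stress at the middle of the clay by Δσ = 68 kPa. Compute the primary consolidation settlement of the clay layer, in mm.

S_c ≈ 179 mm

Final effective stress: σ'_f = σ'_0 + Δσ = 60.7 + 68 = 128.7 kPa.
Normally consolidated clay, so the full stress increment lies on the virgin compression line:
S_c = C_c·H/(1+e₀)·log₁₀(σ'_f/σ'_0) = 0.39×2.3/(1+0.64)×log₁₀(128.7/60.7)
    = 0.54695 × 0.32639 = 0.1785 m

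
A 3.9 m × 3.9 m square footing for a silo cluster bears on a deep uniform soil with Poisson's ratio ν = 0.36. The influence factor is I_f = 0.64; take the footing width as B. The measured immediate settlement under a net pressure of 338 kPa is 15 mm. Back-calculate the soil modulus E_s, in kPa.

S_e = q·B·(1−ν²)/E_s · I_f  ⇒  E_s = q·B·(1−ν²)·I_f / S_e.
E_s = 338 × 3.9 × 0.8704 × 0.64 / 0.015 = 48950 kPa

E_s ≈ 49000 kPa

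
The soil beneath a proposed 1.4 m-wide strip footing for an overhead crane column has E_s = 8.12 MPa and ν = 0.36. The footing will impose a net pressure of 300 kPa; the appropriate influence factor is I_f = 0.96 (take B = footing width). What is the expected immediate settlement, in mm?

S_e ≈ 43.2 mm

Immediate (elastic) settlement: S_e = q·B·(1−ν²)/E_s · I_f.
E_s = 8.12 MPa = 8120 kPa.
S_e = 300 × 1.4 × (1 − 0.36²) / 8120 × 0.96
    = 300 × 1.4 × 0.8704 / 8120 × 0.96
    = 0.04322 m = 43.22 mm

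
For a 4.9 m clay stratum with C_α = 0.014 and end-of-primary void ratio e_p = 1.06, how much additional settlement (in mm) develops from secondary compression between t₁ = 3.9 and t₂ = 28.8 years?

Secondary compression: S_s = C_α·H/(1+e_p)·log₁₀(t₂/t₁)
S_s = 0.014×4.9/(1+1.06)×log₁₀(28.8/3.9)
    = 0.0333 × 0.8683 = 0.02892 m

S_s ≈ 28.9 mm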